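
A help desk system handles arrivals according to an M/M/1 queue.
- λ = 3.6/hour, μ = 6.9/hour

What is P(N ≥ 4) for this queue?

ρ = λ/μ = 3.6/6.9 = 0.52174
P(N ≥ n) = ρⁿ
P(N ≥ 4) = 0.52174^4
P(N ≥ 4) = 0.07410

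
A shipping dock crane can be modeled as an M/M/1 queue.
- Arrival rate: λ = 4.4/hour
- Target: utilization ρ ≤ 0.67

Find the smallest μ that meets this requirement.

ρ = λ/μ, so μ = λ/ρ
μ ≥ 4.4/0.67 = 6.5672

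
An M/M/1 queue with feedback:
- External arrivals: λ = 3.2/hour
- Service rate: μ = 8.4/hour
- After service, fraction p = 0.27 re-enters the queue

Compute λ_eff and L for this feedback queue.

Effective arrival rate: λ_eff = λ/(1-p) = 3.2/(1-0.27) = 3.2/0.73 = 4.38356
ρ = λ_eff/μ = 4.38356/8.4 = 0.52185
L = ρ/(1-ρ) = 0.52185/(1-0.52185) = 1.0914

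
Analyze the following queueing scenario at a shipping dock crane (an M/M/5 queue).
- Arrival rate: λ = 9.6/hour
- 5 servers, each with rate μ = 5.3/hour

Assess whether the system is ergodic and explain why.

Stability requires ρ = λ/(cμ) < 1
ρ = 9.6/(5 × 5.3) = 9.6/26.50 = 0.3623
Since 0.3623 < 1, the system is STABLE.
The servers are busy 36.23% of the time.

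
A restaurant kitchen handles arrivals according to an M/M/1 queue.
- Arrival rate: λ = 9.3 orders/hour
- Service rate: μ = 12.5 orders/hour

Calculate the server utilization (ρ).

Server utilization: ρ = λ/μ
ρ = 9.3/12.5 = 0.7440
The server is busy 74.40% of the time.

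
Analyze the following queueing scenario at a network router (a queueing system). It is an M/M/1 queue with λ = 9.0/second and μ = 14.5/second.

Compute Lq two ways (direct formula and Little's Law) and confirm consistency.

Method 1 (direct): Lq = λ²/(μ(μ-λ)) = 81.00/(14.5 × 5.50) = 1.0157

Method 2 (Little's Law):
W = 1/(μ-λ) = 1/5.50 = 0.181818
Wq = W - 1/μ = 0.181818 - 0.0689655 = 0.112853
Lq = λWq = 9.0 × 0.112853 = 1.0157 ✔ (matches Method 1)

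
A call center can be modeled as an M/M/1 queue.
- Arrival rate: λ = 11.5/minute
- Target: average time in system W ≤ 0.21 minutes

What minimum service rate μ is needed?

For M/M/1: W = 1/(μ-λ)
Need W ≤ 0.21, so 1/(μ-λ) ≤ 0.21
μ - λ ≥ 1/0.21 = 4.7619
μ ≥ 11.5 + 4.7619 = 16.2619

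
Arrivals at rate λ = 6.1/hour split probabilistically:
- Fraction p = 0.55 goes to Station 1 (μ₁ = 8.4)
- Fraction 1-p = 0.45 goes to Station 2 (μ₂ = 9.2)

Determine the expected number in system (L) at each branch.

Effective rates: λ₁ = 6.1×0.55 = 3.355, λ₂ = 6.1×0.45 = 2.745
Station 1: ρ₁ = 3.355/8.4 = 0.3994, L₁ = ρ₁/(1-ρ₁) = 0.3994/(1-0.3994) = 0.6650
Station 2: ρ₂ = 2.745/9.2 = 0.2984, L₂ = ρ₂/(1-ρ₂) = 0.2984/(1-0.2984) = 0.4253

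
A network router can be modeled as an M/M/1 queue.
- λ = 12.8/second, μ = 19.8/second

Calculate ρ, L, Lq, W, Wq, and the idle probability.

Step 1: ρ = λ/μ = 12.8/19.8 = 0.6465
Step 2: L = λ/(μ-λ) = 12.8/7.00 = 1.8286
Step 3: Lq = λ²/(μ(μ-λ)) = 163.84/(19.8×7.00) = 1.1821
Step 4: W = 1/(μ-λ) = 1/7.00 = 0.14286
Step 5: Wq = λ/(μ(μ-λ)) = 12.8/(19.8×7.00) = 0.09235
Step 6: P(0) = 1-ρ = 0.3535
Verify: L = λW = 12.8×0.14286 = 1.8286 ✔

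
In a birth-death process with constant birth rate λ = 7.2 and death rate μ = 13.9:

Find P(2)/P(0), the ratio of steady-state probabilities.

For constant rates: P(n)/P(0) = (λ/μ)^n
P(2)/P(0) = (7.2/13.9)^2 = 0.5180^2 = 0.2683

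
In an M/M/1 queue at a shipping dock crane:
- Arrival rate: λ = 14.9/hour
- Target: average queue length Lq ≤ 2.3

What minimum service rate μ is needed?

For M/M/1: Lq = λ²/(μ(μ-λ))
Need Lq ≤ 2.3, i.e. μ(μ-λ) ≥ λ²/2.3
μ² - 14.9μ - 222.01/2.3 ≥ 0  →  μ² - 14.9μ - 96.526087 ≥ 0
Quadratic formula (positive root): μ = [λ + √(λ² + 4×96.526087)]/2
Discriminant: 222.01 + 4×96.526087 = 608.1143, √608.1143 = 24.6600
μ ≥ (14.9 + 24.6600)/2 = 19.7800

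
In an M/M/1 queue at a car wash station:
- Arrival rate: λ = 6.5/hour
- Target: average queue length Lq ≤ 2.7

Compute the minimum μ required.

For M/M/1: Lq = λ²/(μ(μ-λ))
Need Lq ≤ 2.7, i.e. μ(μ-λ) ≥ λ²/2.7
μ² - 6.5μ - 42.25/2.7 ≥ 0  →  μ² - 6.5μ - 15.64815 ≥ 0
Quadratic formula (positive root): μ = [λ + √(λ² + 4×15.64815)]/2
Discriminant: 42.25 + 4×15.64815 = 104.8426, √104.8426 = 10.23927
μ ≥ (6.5 + 10.23927)/2 = 8.3696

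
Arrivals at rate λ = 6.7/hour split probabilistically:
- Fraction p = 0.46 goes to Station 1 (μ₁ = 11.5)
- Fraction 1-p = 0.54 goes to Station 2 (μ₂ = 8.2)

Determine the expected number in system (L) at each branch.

Effective rates: λ₁ = 6.7×0.46 = 3.082, λ₂ = 6.7×0.54 = 3.618
Station 1: ρ₁ = 3.082/11.5 = 0.2680, L₁ = ρ₁/(1-ρ₁) = 0.2680/(1-0.2680) = 0.3661
Station 2: ρ₂ = 3.618/8.2 = 0.44122, L₂ = ρ₂/(1-ρ₂) = 0.44122/(1-0.44122) = 0.7896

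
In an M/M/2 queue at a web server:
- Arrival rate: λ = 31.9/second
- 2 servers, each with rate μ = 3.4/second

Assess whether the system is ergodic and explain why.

Stability requires ρ = λ/(cμ) < 1
ρ = 31.9/(2 × 3.4) = 31.9/6.80 = 4.6912
Since 4.6912 ≥ 1, the system is UNSTABLE.
Need c > λ/μ = 31.9/3.4 = 9.38.
Minimum servers needed: c = 10.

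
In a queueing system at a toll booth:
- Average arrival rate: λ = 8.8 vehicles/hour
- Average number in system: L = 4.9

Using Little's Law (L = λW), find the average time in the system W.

Little's Law: L = λW, so W = L/λ
W = 4.9/8.8 = 0.5568 hours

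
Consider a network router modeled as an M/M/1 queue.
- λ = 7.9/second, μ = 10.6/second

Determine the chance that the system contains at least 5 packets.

ρ = λ/μ = 7.9/10.6 = 0.74528
P(N ≥ n) = ρⁿ
P(N ≥ 5) = 0.74528^5
P(N ≥ 5) = 0.2299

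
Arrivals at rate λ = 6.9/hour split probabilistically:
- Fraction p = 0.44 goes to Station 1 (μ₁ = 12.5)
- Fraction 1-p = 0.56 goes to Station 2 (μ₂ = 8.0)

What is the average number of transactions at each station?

Effective rates: λ₁ = 6.9×0.44 = 3.036, λ₂ = 6.9×0.56 = 3.864
Station 1: ρ₁ = 3.036/12.5 = 0.2429, L₁ = ρ₁/(1-ρ₁) = 0.2429/(1-0.2429) = 0.3208
Station 2: ρ₂ = 3.864/8.0 = 0.4830, L₂ = ρ₂/(1-ρ₂) = 0.4830/(1-0.4830) = 0.9342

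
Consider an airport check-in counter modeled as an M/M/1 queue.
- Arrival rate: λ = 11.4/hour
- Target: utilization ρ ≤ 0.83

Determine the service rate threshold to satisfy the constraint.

ρ = λ/μ, so μ = λ/ρ
μ ≥ 11.4/0.83 = 13.7349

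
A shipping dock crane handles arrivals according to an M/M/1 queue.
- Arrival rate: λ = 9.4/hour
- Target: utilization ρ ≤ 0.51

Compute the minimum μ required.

ρ = λ/μ, so μ = λ/ρ
μ ≥ 9.4/0.51 = 18.4314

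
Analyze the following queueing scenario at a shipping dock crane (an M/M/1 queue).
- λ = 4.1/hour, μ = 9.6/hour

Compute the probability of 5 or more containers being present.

ρ = λ/μ = 4.1/9.6 = 0.4271
P(N ≥ n) = ρⁿ
P(N ≥ 5) = 0.4271^5
P(N ≥ 5) = 0.01421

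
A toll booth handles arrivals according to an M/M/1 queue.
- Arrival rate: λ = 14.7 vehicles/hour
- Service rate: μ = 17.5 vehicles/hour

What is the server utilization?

Server utilization: ρ = λ/μ
ρ = 14.7/17.5 = 0.8400
The server is busy 84.00% of the time.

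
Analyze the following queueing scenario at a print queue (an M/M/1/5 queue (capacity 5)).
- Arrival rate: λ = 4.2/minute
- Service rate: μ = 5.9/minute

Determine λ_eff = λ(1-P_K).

ρ = λ/μ = 4.2/5.9 = 0.71186
P₀ = (1-ρ)/(1-ρ^(K+1)) = (1-0.71186)/(1-0.71186^6) = 0.2881/0.8699 = 0.3312
P_K = P₀×ρ^K = 0.33124 × 0.71186^5 = 0.33124 × 0.18280 = 0.06055
λ_eff = λ(1-P_K) = 4.2 × (1 - 0.06055) = 4.2 × 0.93945 = 3.9457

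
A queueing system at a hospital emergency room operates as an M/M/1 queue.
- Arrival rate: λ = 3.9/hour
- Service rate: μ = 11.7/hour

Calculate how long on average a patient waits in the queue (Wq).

First, compute utilization: ρ = λ/μ = 3.9/11.7 = 0.3333
For M/M/1: Wq = λ/(μ(μ-λ))
Wq = 3.9/(11.7 × (11.7-3.9))
Wq = 3.9/(11.7 × 7.80)
Wq = 0.04274 hours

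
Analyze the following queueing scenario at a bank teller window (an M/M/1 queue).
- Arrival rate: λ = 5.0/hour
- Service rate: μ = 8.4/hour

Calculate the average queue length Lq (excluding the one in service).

ρ = λ/μ = 5.0/8.4 = 0.5952
For M/M/1: Lq = λ²/(μ(μ-λ))
Lq = 25.00/(8.4 × 3.40)
Lq = 0.8754 transactions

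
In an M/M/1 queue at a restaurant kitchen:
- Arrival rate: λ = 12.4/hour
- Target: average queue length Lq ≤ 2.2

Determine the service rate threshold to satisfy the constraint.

For M/M/1: Lq = λ²/(μ(μ-λ))
Need Lq ≤ 2.2, i.e. μ(μ-λ) ≥ λ²/2.2
μ² - 12.4μ - 153.76/2.2 ≥ 0  →  μ² - 12.4μ - 69.8909 ≥ 0
Quadratic formula (positive root): μ = [λ + √(λ² + 4×69.8909)]/2
Discriminant: 153.76 + 4×69.8909 = 433.3236, √433.3236 = 20.8164
μ ≥ (12.4 + 20.8164)/2 = 16.6082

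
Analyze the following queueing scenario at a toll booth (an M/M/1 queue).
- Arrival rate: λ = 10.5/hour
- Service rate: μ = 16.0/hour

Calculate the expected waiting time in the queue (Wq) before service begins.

First, compute utilization: ρ = λ/μ = 10.5/16.0 = 0.6562
For M/M/1: Wq = λ/(μ(μ-λ))
Wq = 10.5/(16.0 × (16.0-10.5))
Wq = 10.5/(16.0 × 5.50)
Wq = 0.1193 hours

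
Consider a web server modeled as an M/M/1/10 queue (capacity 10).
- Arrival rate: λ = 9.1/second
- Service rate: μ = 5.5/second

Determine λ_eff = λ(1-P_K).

ρ = λ/μ = 9.1/5.5 = 1.65455
P₀ = (1-ρ)/(1-ρ^(K+1)) = (1-1.65455)/(1-1.65455^11) = -0.6545/-253.3776 = 0.002583
P_K = P₀×ρ^K = 0.0025833 × 1.65455^10 = 0.0025833 × 153.7443 = 0.3972
λ_eff = λ(1-P_K) = 9.1 × (1 - 0.39717) = 9.1 × 0.60283 = 5.4858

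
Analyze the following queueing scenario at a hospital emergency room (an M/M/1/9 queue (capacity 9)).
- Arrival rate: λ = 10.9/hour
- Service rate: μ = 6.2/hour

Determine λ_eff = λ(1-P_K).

ρ = λ/μ = 10.9/6.2 = 1.75806
P₀ = (1-ρ)/(1-ρ^(K+1)) = (1-1.75806)/(1-1.75806^10) = -0.7581/-281.0570 = 0.002697
P_K = P₀×ρ^K = 0.002697 × 1.75806^9 = 0.002697 × 160.4365 = 0.4327
λ_eff = λ(1-P_K) = 10.9 × (1 - 0.432727) = 10.9 × 0.567273 = 6.1833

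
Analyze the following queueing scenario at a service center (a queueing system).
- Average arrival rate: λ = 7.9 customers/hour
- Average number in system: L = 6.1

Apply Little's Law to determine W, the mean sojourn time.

Little's Law: L = λW, so W = L/λ
W = 6.1/7.9 = 0.7722 hours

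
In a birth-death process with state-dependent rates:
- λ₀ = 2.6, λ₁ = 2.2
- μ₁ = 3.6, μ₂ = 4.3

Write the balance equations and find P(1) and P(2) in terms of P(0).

Balance equations:
State 0: λ₀P₀ = μ₁P₁ → P₁ = (λ₀/μ₁)P₀ = (2.6/3.6)P₀ = 0.7222P₀
State 1: P₂ = (λ₀λ₁)/(μ₁μ₂)P₀ = (2.6×2.2)/(3.6×4.3)P₀ = 0.3695P₀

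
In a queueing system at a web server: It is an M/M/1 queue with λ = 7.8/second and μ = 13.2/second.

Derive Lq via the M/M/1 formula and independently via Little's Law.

Method 1 (direct): Lq = λ²/(μ(μ-λ)) = 60.84/(13.2 × 5.40) = 0.8535

Method 2 (Little's Law):
W = 1/(μ-λ) = 1/5.40 = 0.1851852
Wq = W - 1/μ = 0.1851852 - 0.07575758 = 0.109428
Lq = λWq = 7.8 × 0.109428 = 0.8535 ✔ (matches Method 1)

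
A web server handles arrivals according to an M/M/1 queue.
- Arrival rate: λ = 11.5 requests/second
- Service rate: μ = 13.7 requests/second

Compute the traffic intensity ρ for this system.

Server utilization: ρ = λ/μ
ρ = 11.5/13.7 = 0.8394
The server is busy 83.94% of the time.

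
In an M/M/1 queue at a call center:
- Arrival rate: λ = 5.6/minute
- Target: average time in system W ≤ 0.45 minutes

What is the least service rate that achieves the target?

For M/M/1: W = 1/(μ-λ)
Need W ≤ 0.45, so 1/(μ-λ) ≤ 0.45
μ - λ ≥ 1/0.45 = 2.2222
μ ≥ 5.6 + 2.2222 = 7.8222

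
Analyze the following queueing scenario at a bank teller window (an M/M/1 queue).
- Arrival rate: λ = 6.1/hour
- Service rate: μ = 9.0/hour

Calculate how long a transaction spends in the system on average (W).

First, compute utilization: ρ = λ/μ = 6.1/9.0 = 0.6778
For M/M/1: W = 1/(μ-λ)
W = 1/(9.0-6.1) = 1/2.90
W = 0.3448 hours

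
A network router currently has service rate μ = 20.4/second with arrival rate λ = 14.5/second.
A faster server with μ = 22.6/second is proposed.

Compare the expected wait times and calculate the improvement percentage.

System 1: ρ₁ = 14.5/20.4 = 0.7108, W₁ = 1/(20.4-14.5) = 0.16949
System 2: ρ₂ = 14.5/22.6 = 0.6416, W₂ = 1/(22.6-14.5) = 0.12346
Improvement: (W₁-W₂)/W₁ = (0.16949-0.12346)/0.16949 = 27.16%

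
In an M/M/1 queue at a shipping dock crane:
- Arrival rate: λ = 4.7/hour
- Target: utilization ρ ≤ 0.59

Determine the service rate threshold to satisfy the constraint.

ρ = λ/μ, so μ = λ/ρ
μ ≥ 4.7/0.59 = 7.9661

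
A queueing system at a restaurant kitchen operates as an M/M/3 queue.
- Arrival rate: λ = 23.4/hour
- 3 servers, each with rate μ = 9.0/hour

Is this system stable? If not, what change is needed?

Stability requires ρ = λ/(cμ) < 1
ρ = 23.4/(3 × 9.0) = 23.4/27.00 = 0.8667
Since 0.8667 < 1, the system is STABLE.
The servers are busy 86.67% of the time.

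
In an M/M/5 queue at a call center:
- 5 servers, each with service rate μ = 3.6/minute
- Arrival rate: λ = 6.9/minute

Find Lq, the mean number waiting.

Traffic intensity: ρ = λ/(cμ) = 6.9/(5×3.6) = 0.3833
Since ρ = 0.3833 < 1, system is stable.
Offered load a = λ/μ = cρ = 6.9/3.6 = 1.9167
P₀ = [ Σₙ₌₀^4 aⁿ/n! + a^5/(5!(1-ρ)) ]⁻¹
Σ = a^0/0! + a^1/1! + a^2/2! + a^3/3! + a^4/4! = 1.0000 + 1.9167 + 1.8368 + 1.1735 + 0.5623 = 6.4893
a^5/(5!(1-ρ)) = 25.8662/(120 × 0.6167) = 0.3495
P₀ = 1/(6.4893 + 0.3495) = 0.1462
Lq = P₀·a^5·ρ / (5!(1-ρ)²) = 0.14622 × 25.8662 × 0.38333 / (120 × 0.38028) = 0.03177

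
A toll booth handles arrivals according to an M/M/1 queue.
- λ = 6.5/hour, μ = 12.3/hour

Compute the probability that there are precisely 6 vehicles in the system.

ρ = λ/μ = 6.5/12.3 = 0.5285
P(n) = (1-ρ)ρⁿ
P(6) = (1-0.5285) × 0.5285^6
P(6) = 0.4715 × 0.02179
P(6) = 0.01027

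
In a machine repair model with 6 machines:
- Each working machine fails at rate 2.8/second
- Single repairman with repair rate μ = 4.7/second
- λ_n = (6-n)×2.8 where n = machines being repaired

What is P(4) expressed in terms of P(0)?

P(4)/P(0) = ∏_{i=0}^{4-1} λ_i/μ_{i+1}
= (6-0)×2.8/4.7 × (6-1)×2.8/4.7 × (6-2)×2.8/4.7 × (6-3)×2.8/4.7
= 45.3464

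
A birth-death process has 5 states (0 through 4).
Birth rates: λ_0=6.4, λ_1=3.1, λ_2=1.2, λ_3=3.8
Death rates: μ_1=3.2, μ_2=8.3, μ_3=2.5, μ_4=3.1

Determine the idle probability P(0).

Ratios P(n)/P(0) = (λ₀···λₙ₋₁)/(μ₁···μₙ):
P(1)/P(0) = (6.4)/(3.2) = 2.0000
P(2)/P(0) = (6.4×3.1)/(3.2×8.3) = 0.7470
P(3)/P(0) = (6.4×3.1×1.2)/(3.2×8.3×2.5) = 0.3586
P(4)/P(0) = (6.4×3.1×1.2×3.8)/(3.2×8.3×2.5×3.1) = 0.4395

Normalization: ∑ P(n) = 1
P(0) × (1.0000 + 2.0000 + 0.7470 + 0.3586 + 0.4395) = 1
P(0) × 4.5451 = 1
P(0) = 1/4.5451 = 0.2200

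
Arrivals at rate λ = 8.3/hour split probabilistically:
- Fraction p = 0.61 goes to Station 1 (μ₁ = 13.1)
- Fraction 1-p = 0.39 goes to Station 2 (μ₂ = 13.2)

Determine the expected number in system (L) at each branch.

Effective rates: λ₁ = 8.3×0.61 = 5.063, λ₂ = 8.3×0.39 = 3.237
Station 1: ρ₁ = 5.063/13.1 = 0.3865, L₁ = ρ₁/(1-ρ₁) = 0.3865/(1-0.3865) = 0.6300
Station 2: ρ₂ = 3.237/13.2 = 0.2452, L₂ = ρ₂/(1-ρ₂) = 0.2452/(1-0.2452) = 0.3249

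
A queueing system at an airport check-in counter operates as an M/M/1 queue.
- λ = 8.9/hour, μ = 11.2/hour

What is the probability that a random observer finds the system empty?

ρ = λ/μ = 8.9/11.2 = 0.7946
P(0) = 1 - ρ = 1 - 0.7946 = 0.2054
The server is idle 20.54% of the time.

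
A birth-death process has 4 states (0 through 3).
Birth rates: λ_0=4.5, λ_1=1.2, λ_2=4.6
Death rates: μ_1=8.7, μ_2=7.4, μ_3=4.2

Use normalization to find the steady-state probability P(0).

Ratios P(n)/P(0) = (λ₀···λₙ₋₁)/(μ₁···μₙ):
P(1)/P(0) = (4.5)/(8.7) = 0.51724
P(2)/P(0) = (4.5×1.2)/(8.7×7.4) = 0.083877
P(3)/P(0) = (4.5×1.2×4.6)/(8.7×7.4×4.2) = 0.091865

Normalization: ∑ P(n) = 1
P(0) × (1.0000 + 0.51724 + 0.083877 + 0.091865) = 1
P(0) × 1.6930 = 1
P(0) = 1/1.6930 = 0.5907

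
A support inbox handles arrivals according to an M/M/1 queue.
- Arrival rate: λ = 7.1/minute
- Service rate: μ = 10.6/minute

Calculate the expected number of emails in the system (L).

ρ = λ/μ = 7.1/10.6 = 0.6698
For M/M/1: L = λ/(μ-λ)
L = 7.1/(10.6-7.1) = 7.1/3.50
L = 2.0286 emails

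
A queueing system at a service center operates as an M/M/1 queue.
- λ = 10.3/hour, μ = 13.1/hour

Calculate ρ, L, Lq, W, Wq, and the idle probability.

Step 1: ρ = λ/μ = 10.3/13.1 = 0.7863
Step 2: L = λ/(μ-λ) = 10.3/2.80 = 3.6786
Step 3: Lq = λ²/(μ(μ-λ)) = 106.09/(13.1×2.80) = 2.8923
Step 4: W = 1/(μ-λ) = 1/2.80 = 0.357143
Step 5: Wq = λ/(μ(μ-λ)) = 10.3/(13.1×2.80) = 0.2808
Step 6: P(0) = 1-ρ = 0.2137
Verify: L = λW = 10.3×0.357143 = 3.6786 ✔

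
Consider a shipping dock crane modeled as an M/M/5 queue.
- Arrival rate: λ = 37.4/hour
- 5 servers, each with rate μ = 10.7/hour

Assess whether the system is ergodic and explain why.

Stability requires ρ = λ/(cμ) < 1
ρ = 37.4/(5 × 10.7) = 37.4/53.50 = 0.6991
Since 0.6991 < 1, the system is STABLE.
The servers are busy 69.91% of the time.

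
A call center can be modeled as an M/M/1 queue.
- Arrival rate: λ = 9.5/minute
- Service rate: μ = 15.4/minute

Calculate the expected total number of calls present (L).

ρ = λ/μ = 9.5/15.4 = 0.6169
For M/M/1: L = λ/(μ-λ)
L = 9.5/(15.4-9.5) = 9.5/5.90
L = 1.6102 calls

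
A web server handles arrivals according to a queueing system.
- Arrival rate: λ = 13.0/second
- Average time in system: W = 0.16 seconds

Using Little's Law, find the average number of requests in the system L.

Little's Law: L = λW
L = 13.0 × 0.16 = 2.0800 requests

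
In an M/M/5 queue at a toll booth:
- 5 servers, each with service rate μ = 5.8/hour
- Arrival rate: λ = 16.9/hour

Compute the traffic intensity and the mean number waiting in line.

Traffic intensity: ρ = λ/(cμ) = 16.9/(5×5.8) = 0.5828
Since ρ = 0.5828 < 1, system is stable.
Offered load a = λ/μ = cρ = 16.9/5.8 = 2.9138
P₀ = [ Σₙ₌₀^4 aⁿ/n! + a^5/(5!(1-ρ)) ]⁻¹
Σ = a^0/0! + a^1/1! + a^2/2! + a^3/3! + a^4/4! = 1.0000 + 2.9138 + 4.2451 + 4.1231 + 3.0035 = 15.2855
a^5/(5!(1-ρ)) = 210.0359/(120 × 0.41724) = 4.1949
P₀ = 1/(15.2855 + 4.1949) = 0.05133
Lq = P₀·a^5·ρ / (5!(1-ρ)²) = 0.051334 × 210.0359 × 0.58276 / (120 × 0.17409) = 0.3008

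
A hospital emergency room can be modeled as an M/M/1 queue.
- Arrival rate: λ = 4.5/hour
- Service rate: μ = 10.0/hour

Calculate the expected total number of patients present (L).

ρ = λ/μ = 4.5/10.0 = 0.4500
For M/M/1: L = λ/(μ-λ)
L = 4.5/(10.0-4.5) = 4.5/5.50
L = 0.8182 patients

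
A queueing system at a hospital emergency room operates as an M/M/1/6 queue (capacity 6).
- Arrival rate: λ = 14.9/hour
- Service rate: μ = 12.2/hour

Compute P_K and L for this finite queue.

ρ = λ/μ = 14.9/12.2 = 1.2213
P₀ = (1-ρ)/(1-ρ^(K+1)) = (1-1.2213)/(1-1.2213^7) = -0.2213/-3.0528 = 0.07249
P_K = P₀×ρ^K = 0.07249 × 1.2213^6 = 0.07249 × 3.3184 = 0.2406
Blocking probability P_6 = 0.2406 (24.06%)
L = ρ[1 - (K+1)ρ^K + Kρ^(K+1)] / [(1-ρ)(1-ρ^(K+1))]
L = 1.2213 × (1 - 7×3.31844 + 6×4.05281) / ((1 - 1.2213) × (1 - 4.05281)) = 3.7742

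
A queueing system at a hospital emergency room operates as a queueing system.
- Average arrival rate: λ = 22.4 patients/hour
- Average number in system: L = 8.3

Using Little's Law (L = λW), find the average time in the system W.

Little's Law: L = λW, so W = L/λ
W = 8.3/22.4 = 0.3705 hours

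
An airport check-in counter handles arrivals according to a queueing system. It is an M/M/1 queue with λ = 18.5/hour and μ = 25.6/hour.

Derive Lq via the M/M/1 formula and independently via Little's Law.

Method 1 (direct): Lq = λ²/(μ(μ-λ)) = 342.25/(25.6 × 7.10) = 1.8830

Method 2 (Little's Law):
W = 1/(μ-λ) = 1/7.10 = 0.1408451
Wq = W - 1/μ = 0.1408451 - 0.03906250 = 0.101783
Lq = λWq = 18.5 × 0.101783 = 1.8830 ✔ (matches Method 1)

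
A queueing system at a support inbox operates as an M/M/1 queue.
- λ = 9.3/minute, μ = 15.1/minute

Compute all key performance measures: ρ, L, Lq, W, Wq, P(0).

Step 1: ρ = λ/μ = 9.3/15.1 = 0.6159
Step 2: L = λ/(μ-λ) = 9.3/5.80 = 1.6034
Step 3: Lq = λ²/(μ(μ-λ)) = 86.49/(15.1×5.80) = 0.9876
Step 4: W = 1/(μ-λ) = 1/5.80 = 0.17241
Step 5: Wq = λ/(μ(μ-λ)) = 9.3/(15.1×5.80) = 0.1062
Step 6: P(0) = 1-ρ = 0.3841
Verify: L = λW = 9.3×0.17241 = 1.6034 ✔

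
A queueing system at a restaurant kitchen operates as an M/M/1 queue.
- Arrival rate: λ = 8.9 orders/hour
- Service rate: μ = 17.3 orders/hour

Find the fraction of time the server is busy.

Server utilization: ρ = λ/μ
ρ = 8.9/17.3 = 0.5145
The server is busy 51.45% of the time.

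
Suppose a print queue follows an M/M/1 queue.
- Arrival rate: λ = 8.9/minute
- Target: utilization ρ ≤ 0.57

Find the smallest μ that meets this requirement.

ρ = λ/μ, so μ = λ/ρ
μ ≥ 8.9/0.57 = 15.6140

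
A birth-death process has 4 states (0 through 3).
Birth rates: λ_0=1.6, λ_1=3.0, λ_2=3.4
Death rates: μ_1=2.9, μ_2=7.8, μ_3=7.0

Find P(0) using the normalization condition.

Ratios P(n)/P(0) = (λ₀···λₙ₋₁)/(μ₁···μₙ):
P(1)/P(0) = (1.6)/(2.9) = 0.5517
P(2)/P(0) = (1.6×3.0)/(2.9×7.8) = 0.2122
P(3)/P(0) = (1.6×3.0×3.4)/(2.9×7.8×7.0) = 0.1031

Normalization: ∑ P(n) = 1
P(0) × (1.0000 + 0.5517 + 0.2122 + 0.1031) = 1
P(0) × 1.8670 = 1
P(0) = 1/1.8670 = 0.5356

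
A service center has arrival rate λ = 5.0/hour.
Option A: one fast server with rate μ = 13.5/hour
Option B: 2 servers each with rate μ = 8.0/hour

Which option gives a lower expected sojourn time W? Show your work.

Option A: single server μ = 13.5 (M/M/1)
  ρ_A = 5.0/13.5 = 0.3704
  W_A = 1/(μ-λ) = 1/(13.5-5.0) = 1/8.50 = 0.1176

Option B: 2 servers μ = 8.0 (M/M/2)
  ρ_B = λ/(cμ) = 5.0/(2×8.0) = 0.3125
  Offered load a = λ/μ = cρ = 5.0/8.0 = 0.6250
  P₀ = [ Σₙ₌₀^1 aⁿ/n! + a^2/(2!(1-ρ)) ]⁻¹
  Σ = a^0/0! + a^1/1! = 1.0000 + 0.6250 = 1.6250
  a^2/(2!(1-ρ)) = 0.3906/(2 × 0.6875) = 0.2841
  P₀ = 1/(1.6250 + 0.2841) = 0.5238
  Lq = P₀·a^2·ρ / (2!(1-ρ)²) = 0.52381 × 0.39062 × 0.31250 / (2 × 0.47266) = 0.06764
  Wq_B = Lq/λ = 0.06764/5.0 = 0.01353
  W_B = Wq_B + 1/μ = 0.01353 + 0.1250 = 0.1385

Since W_A = 0.1176 < W_B = 0.1385, Option A (single fast server) has the shorter time in system.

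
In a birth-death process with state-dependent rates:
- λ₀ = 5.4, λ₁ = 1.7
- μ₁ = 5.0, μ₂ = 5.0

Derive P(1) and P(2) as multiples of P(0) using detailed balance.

Balance equations:
State 0: λ₀P₀ = μ₁P₁ → P₁ = (λ₀/μ₁)P₀ = (5.4/5.0)P₀ = 1.0800P₀
State 1: P₂ = (λ₀λ₁)/(μ₁μ₂)P₀ = (5.4×1.7)/(5.0×5.0)P₀ = 0.3672P₀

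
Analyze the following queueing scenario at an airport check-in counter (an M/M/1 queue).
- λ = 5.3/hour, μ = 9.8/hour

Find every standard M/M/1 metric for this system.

Step 1: ρ = λ/μ = 5.3/9.8 = 0.5408
Step 2: L = λ/(μ-λ) = 5.3/4.50 = 1.1778
Step 3: Lq = λ²/(μ(μ-λ)) = 28.09/(9.8×4.50) = 0.6370
Step 4: W = 1/(μ-λ) = 1/4.50 = 0.22222
Step 5: Wq = λ/(μ(μ-λ)) = 5.3/(9.8×4.50) = 0.1202
Step 6: P(0) = 1-ρ = 0.4592
Verify: L = λW = 5.3×0.22222 = 1.1778 ✔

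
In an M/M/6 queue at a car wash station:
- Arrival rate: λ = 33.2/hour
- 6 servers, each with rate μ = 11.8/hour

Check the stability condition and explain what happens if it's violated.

Stability requires ρ = λ/(cμ) < 1
ρ = 33.2/(6 × 11.8) = 33.2/70.80 = 0.4689
Since 0.4689 < 1, the system is STABLE.
The servers are busy 46.89% of the time.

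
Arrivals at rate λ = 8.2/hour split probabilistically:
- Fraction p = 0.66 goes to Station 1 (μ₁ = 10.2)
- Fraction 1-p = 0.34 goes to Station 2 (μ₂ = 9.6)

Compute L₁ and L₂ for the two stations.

Effective rates: λ₁ = 8.2×0.66 = 5.412, λ₂ = 8.2×0.34 = 2.788
Station 1: ρ₁ = 5.412/10.2 = 0.53059, L₁ = ρ₁/(1-ρ₁) = 0.53059/(1-0.53059) = 1.1303
Station 2: ρ₂ = 2.788/9.6 = 0.29042, L₂ = ρ₂/(1-ρ₂) = 0.29042/(1-0.29042) = 0.4093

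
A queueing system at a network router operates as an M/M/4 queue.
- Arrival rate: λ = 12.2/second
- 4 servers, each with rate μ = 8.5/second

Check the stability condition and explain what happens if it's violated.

Stability requires ρ = λ/(cμ) < 1
ρ = 12.2/(4 × 8.5) = 12.2/34.00 = 0.3588
Since 0.3588 < 1, the system is STABLE.
The servers are busy 35.88% of the time.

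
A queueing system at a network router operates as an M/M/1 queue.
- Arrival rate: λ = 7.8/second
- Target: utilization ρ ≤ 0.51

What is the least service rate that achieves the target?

ρ = λ/μ, so μ = λ/ρ
μ ≥ 7.8/0.51 = 15.2941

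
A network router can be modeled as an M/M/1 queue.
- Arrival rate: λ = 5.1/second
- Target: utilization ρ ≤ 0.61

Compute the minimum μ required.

ρ = λ/μ, so μ = λ/ρ
μ ≥ 5.1/0.61 = 8.3607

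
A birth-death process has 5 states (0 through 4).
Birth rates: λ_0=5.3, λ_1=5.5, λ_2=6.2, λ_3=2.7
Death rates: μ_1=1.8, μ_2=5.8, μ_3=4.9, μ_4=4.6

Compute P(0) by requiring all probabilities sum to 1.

Ratios P(n)/P(0) = (λ₀···λₙ₋₁)/(μ₁···μₙ):
P(1)/P(0) = (5.3)/(1.8) = 2.94444
P(2)/P(0) = (5.3×5.5)/(1.8×5.8) = 2.79215
P(3)/P(0) = (5.3×5.5×6.2)/(1.8×5.8×4.9) = 3.53292
P(4)/P(0) = (5.3×5.5×6.2×2.7)/(1.8×5.8×4.9×4.6) = 2.07367

Normalization: ∑ P(n) = 1
P(0) × (1.00000 + 2.94444 + 2.79215 + 3.53292 + 2.07367) = 1
P(0) × 12.3432 = 1
P(0) = 1/12.3432 = 0.08102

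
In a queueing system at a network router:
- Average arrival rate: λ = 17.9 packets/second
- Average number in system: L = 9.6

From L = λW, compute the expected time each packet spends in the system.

Little's Law: L = λW, so W = L/λ
W = 9.6/17.9 = 0.5363 seconds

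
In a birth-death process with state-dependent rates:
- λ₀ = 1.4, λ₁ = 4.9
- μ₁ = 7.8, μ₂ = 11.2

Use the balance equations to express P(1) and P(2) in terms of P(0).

Balance equations:
State 0: λ₀P₀ = μ₁P₁ → P₁ = (λ₀/μ₁)P₀ = (1.4/7.8)P₀ = 0.1795P₀
State 1: P₂ = (λ₀λ₁)/(μ₁μ₂)P₀ = (1.4×4.9)/(7.8×11.2)P₀ = 0.07853P₀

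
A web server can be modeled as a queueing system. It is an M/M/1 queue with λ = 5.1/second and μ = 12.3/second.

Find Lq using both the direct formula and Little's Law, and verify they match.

Method 1 (direct): Lq = λ²/(μ(μ-λ)) = 26.01/(12.3 × 7.20) = 0.2937

Method 2 (Little's Law):
W = 1/(μ-λ) = 1/7.20 = 0.13889
Wq = W - 1/μ = 0.13889 - 0.081301 = 0.05759
Lq = λWq = 5.1 × 0.05759 = 0.2937 ✔ (matches Method 1)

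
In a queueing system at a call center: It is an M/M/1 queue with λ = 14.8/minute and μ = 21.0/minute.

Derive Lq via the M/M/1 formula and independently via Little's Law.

Method 1 (direct): Lq = λ²/(μ(μ-λ)) = 219.04/(21.0 × 6.20) = 1.6823

Method 2 (Little's Law):
W = 1/(μ-λ) = 1/6.20 = 0.16129
Wq = W - 1/μ = 0.16129 - 0.047619 = 0.11367
Lq = λWq = 14.8 × 0.11367 = 1.6823 ✔ (matches Method 1)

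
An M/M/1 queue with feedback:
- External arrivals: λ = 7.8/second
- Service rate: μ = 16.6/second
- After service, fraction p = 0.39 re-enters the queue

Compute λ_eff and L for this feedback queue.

Effective arrival rate: λ_eff = λ/(1-p) = 7.8/(1-0.39) = 7.8/0.61 = 12.786885
ρ = λ_eff/μ = 12.786885/16.6 = 0.770294
L = ρ/(1-ρ) = 0.770294/(1-0.770294) = 3.3534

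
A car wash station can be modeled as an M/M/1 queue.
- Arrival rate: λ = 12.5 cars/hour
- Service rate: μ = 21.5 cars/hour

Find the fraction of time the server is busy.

Server utilization: ρ = λ/μ
ρ = 12.5/21.5 = 0.5814
The server is busy 58.14% of the time.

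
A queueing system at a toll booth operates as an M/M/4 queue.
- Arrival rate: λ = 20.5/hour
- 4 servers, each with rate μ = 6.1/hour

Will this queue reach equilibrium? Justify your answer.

Stability requires ρ = λ/(cμ) < 1
ρ = 20.5/(4 × 6.1) = 20.5/24.40 = 0.8402
Since 0.8402 < 1, the system is STABLE.
The servers are busy 84.02% of the time.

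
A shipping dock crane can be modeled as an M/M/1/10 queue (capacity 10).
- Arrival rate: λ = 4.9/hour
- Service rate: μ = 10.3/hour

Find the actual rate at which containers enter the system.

ρ = λ/μ = 4.9/10.3 = 0.47573
P₀ = (1-ρ)/(1-ρ^(K+1)) = (1-0.47573)/(1-0.47573^11) = 0.52427/0.99972 = 0.5244
P_K = P₀×ρ^K = 0.5244 × 0.47573^10 = 0.5244 × 0.0005938 = 0.0003114
λ_eff = λ(1-P_K) = 4.9 × (1 - 0.0003114) = 4.9 × 0.9997 = 4.8985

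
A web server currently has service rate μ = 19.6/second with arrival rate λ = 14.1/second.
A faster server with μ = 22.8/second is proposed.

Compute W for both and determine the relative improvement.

System 1: ρ₁ = 14.1/19.6 = 0.7194, W₁ = 1/(19.6-14.1) = 0.18182
System 2: ρ₂ = 14.1/22.8 = 0.6184, W₂ = 1/(22.8-14.1) = 0.11494
Improvement: (W₁-W₂)/W₁ = (0.18182-0.11494)/0.18182 = 36.78%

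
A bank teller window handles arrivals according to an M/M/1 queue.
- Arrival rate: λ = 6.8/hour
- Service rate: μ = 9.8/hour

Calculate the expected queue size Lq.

ρ = λ/μ = 6.8/9.8 = 0.6939
For M/M/1: Lq = λ²/(μ(μ-λ))
Lq = 46.24/(9.8 × 3.00)
Lq = 1.5728 transactions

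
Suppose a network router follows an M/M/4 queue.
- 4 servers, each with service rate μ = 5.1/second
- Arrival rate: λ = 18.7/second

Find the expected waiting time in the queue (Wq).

Traffic intensity: ρ = λ/(cμ) = 18.7/(4×5.1) = 0.9167
Since ρ = 0.9167 < 1, system is stable.
Offered load a = λ/μ = cρ = 18.7/5.1 = 3.6667
P₀ = [ Σₙ₌₀^3 aⁿ/n! + a^4/(4!(1-ρ)) ]⁻¹
Σ = a^0/0! + a^1/1! + a^2/2! + a^3/3! = 1.0000 + 3.6667 + 6.7222 + 8.2160 = 19.6049
a^4/(4!(1-ρ)) = 180.75309/(24 × 0.083333333) = 90.3765
P₀ = 1/(19.6049 + 90.3765) = 0.009092
Lq = P₀·a^4·ρ / (4!(1-ρ)²) = 0.0090924 × 180.7531 × 0.91667 / (24 × 0.0069444) = 9.0392
Wq = Lq/λ = 9.0392/18.7 = 0.4834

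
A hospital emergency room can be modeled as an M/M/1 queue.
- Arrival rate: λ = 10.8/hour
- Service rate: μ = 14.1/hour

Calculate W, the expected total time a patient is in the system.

First, compute utilization: ρ = λ/μ = 10.8/14.1 = 0.7660
For M/M/1: W = 1/(μ-λ)
W = 1/(14.1-10.8) = 1/3.30
W = 0.3030 hours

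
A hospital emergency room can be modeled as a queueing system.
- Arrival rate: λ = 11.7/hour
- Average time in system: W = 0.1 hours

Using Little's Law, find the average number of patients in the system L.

Little's Law: L = λW
L = 11.7 × 0.1 = 1.1700 patients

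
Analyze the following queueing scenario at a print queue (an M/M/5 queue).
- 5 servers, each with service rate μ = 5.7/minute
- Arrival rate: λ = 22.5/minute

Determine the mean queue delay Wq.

Traffic intensity: ρ = λ/(cμ) = 22.5/(5×5.7) = 0.7895
Since ρ = 0.7895 < 1, system is stable.
Offered load a = λ/μ = cρ = 22.5/5.7 = 3.9474
P₀ = [ Σₙ₌₀^4 aⁿ/n! + a^5/(5!(1-ρ)) ]⁻¹
Σ = a^0/0! + a^1/1! + a^2/2! + a^3/3! + a^4/4! = 1.0000 + 3.9474 + 7.7909 + 10.2511 + 10.1162 = 33.1056
a^5/(5!(1-ρ)) = 958.3813/(120 × 0.2105263) = 37.9359
P₀ = 1/(33.1056 + 37.9359) = 0.01408
Lq = P₀·a^5·ρ / (5!(1-ρ)²) = 0.014076 × 958.3813 × 0.78947 / (120 × 0.044321) = 2.0025
Wq = Lq/λ = 2.0025/22.5 = 0.08900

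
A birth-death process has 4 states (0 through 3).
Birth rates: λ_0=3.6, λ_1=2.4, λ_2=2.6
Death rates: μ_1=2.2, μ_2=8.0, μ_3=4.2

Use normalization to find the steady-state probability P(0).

Ratios P(n)/P(0) = (λ₀···λₙ₋₁)/(μ₁···μₙ):
P(1)/P(0) = (3.6)/(2.2) = 1.6364
P(2)/P(0) = (3.6×2.4)/(2.2×8.0) = 0.4909
P(3)/P(0) = (3.6×2.4×2.6)/(2.2×8.0×4.2) = 0.3039

Normalization: ∑ P(n) = 1
P(0) × (1.0000 + 1.6364 + 0.4909 + 0.3039) = 1
P(0) × 3.4312 = 1
P(0) = 1/3.4312 = 0.2914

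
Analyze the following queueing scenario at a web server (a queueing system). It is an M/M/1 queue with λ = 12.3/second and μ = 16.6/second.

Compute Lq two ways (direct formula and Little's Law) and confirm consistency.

Method 1 (direct): Lq = λ²/(μ(μ-λ)) = 151.29/(16.6 × 4.30) = 2.1195

Method 2 (Little's Law):
W = 1/(μ-λ) = 1/4.30 = 0.23256
Wq = W - 1/μ = 0.23256 - 0.060241 = 0.17232
Lq = λWq = 12.3 × 0.17232 = 2.1195 ✔ (matches Method 1)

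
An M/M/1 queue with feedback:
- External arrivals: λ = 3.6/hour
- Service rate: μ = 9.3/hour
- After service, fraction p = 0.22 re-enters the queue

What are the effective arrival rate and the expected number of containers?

Effective arrival rate: λ_eff = λ/(1-p) = 3.6/(1-0.22) = 3.6/0.78 = 4.6154
ρ = λ_eff/μ = 4.6154/9.3 = 0.49628
L = ρ/(1-ρ) = 0.49628/(1-0.49628) = 0.9852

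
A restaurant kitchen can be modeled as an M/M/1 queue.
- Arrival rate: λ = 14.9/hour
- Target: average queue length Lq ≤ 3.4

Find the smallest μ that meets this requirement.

For M/M/1: Lq = λ²/(μ(μ-λ))
Need Lq ≤ 3.4, i.e. μ(μ-λ) ≥ λ²/3.4
μ² - 14.9μ - 222.01/3.4 ≥ 0  →  μ² - 14.9μ - 65.29706 ≥ 0
Quadratic formula (positive root): μ = [λ + √(λ² + 4×65.29706)]/2
Discriminant: 222.01 + 4×65.29706 = 483.1982, √483.1982 = 21.9818
μ ≥ (14.9 + 21.9818)/2 = 18.4409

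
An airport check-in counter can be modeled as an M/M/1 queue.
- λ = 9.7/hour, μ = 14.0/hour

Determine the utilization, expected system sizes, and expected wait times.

Step 1: ρ = λ/μ = 9.7/14.0 = 0.6929
Step 2: L = λ/(μ-λ) = 9.7/4.30 = 2.2558
Step 3: Lq = λ²/(μ(μ-λ)) = 94.09/(14.0×4.30) = 1.5630
Step 4: W = 1/(μ-λ) = 1/4.30 = 0.23256
Step 5: Wq = λ/(μ(μ-λ)) = 9.7/(14.0×4.30) = 0.1611
Step 6: P(0) = 1-ρ = 0.3071
Verify: L = λW = 9.7×0.23256 = 2.2558 ✔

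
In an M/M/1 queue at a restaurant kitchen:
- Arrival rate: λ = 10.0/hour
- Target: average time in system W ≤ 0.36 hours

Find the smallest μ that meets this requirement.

For M/M/1: W = 1/(μ-λ)
Need W ≤ 0.36, so 1/(μ-λ) ≤ 0.36
μ - λ ≥ 1/0.36 = 2.7778
μ ≥ 10.0 + 2.7778 = 12.7778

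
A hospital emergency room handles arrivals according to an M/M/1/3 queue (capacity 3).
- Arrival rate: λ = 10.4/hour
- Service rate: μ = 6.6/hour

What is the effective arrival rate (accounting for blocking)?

ρ = λ/μ = 10.4/6.6 = 1.575758
P₀ = (1-ρ)/(1-ρ^(K+1)) = (1-1.575758)/(1-1.575758^4) = -0.5758/-5.1654 = 0.1115
P_K = P₀×ρ^K = 0.11147 × 1.575758^3 = 0.11147 × 3.9126 = 0.4361
λ_eff = λ(1-P_K) = 10.4 × (1 - 0.436122) = 10.4 × 0.563878 = 5.8643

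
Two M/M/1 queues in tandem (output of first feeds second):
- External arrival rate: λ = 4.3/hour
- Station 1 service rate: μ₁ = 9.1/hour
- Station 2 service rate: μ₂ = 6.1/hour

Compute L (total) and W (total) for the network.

By Jackson's theorem, each station behaves as independent M/M/1.
Station 1: ρ₁ = 4.3/9.1 = 0.4725, L₁ = ρ₁/(1-ρ₁) = λ/(μ₁-λ) = 4.3/4.80 = 0.8958
Station 2: ρ₂ = 4.3/6.1 = 0.7049, L₂ = ρ₂/(1-ρ₂) = λ/(μ₂-λ) = 4.3/1.80 = 2.3889
Total: L = L₁ + L₂ = 0.8958 + 2.3889 = 3.2847
W = L/λ = 3.2847/4.3 = 0.7639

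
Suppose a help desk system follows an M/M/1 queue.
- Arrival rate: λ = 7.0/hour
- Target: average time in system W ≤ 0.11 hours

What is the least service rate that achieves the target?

For M/M/1: W = 1/(μ-λ)
Need W ≤ 0.11, so 1/(μ-λ) ≤ 0.11
μ - λ ≥ 1/0.11 = 9.0909
μ ≥ 7.0 + 9.0909 = 16.0909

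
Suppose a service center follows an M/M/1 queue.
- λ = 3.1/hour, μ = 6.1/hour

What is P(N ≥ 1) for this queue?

ρ = λ/μ = 3.1/6.1 = 0.5082
P(N ≥ n) = ρⁿ
P(N ≥ 1) = 0.5082^1
P(N ≥ 1) = 0.5082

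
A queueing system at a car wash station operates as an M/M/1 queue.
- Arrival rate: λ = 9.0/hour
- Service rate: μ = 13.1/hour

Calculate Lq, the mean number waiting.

ρ = λ/μ = 9.0/13.1 = 0.6870
For M/M/1: Lq = λ²/(μ(μ-λ))
Lq = 81.00/(13.1 × 4.10)
Lq = 1.5081 cars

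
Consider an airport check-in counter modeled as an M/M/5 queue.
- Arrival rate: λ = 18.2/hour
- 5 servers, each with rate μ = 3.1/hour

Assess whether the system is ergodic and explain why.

Stability requires ρ = λ/(cμ) < 1
ρ = 18.2/(5 × 3.1) = 18.2/15.50 = 1.1742
Since 1.1742 ≥ 1, the system is UNSTABLE.
Need c > λ/μ = 18.2/3.1 = 5.87.
Minimum servers needed: c = 6.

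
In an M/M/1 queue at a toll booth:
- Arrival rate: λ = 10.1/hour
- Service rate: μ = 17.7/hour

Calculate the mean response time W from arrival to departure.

First, compute utilization: ρ = λ/μ = 10.1/17.7 = 0.5706
For M/M/1: W = 1/(μ-λ)
W = 1/(17.7-10.1) = 1/7.60
W = 0.1316 hours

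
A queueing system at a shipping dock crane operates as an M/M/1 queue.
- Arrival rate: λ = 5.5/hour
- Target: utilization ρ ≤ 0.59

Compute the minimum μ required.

ρ = λ/μ, so μ = λ/ρ
μ ≥ 5.5/0.59 = 9.3220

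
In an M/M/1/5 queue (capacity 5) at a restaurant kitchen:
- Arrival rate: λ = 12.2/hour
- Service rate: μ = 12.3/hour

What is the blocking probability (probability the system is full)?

ρ = λ/μ = 12.2/12.3 = 0.99187
P₀ = (1-ρ)/(1-ρ^(K+1)) = (1-0.99187)/(1-0.99187^6) = 0.008130/0.04780 = 0.1701
P_K = P₀×ρ^K = 0.1701 × 0.99187^5 = 0.1701 × 0.9600 = 0.1633
Blocking probability = 16.33%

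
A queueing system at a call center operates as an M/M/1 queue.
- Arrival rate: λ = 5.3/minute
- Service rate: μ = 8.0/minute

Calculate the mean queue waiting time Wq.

First, compute utilization: ρ = λ/μ = 5.3/8.0 = 0.6625
For M/M/1: Wq = λ/(μ(μ-λ))
Wq = 5.3/(8.0 × (8.0-5.3))
Wq = 5.3/(8.0 × 2.70)
Wq = 0.2454 minutes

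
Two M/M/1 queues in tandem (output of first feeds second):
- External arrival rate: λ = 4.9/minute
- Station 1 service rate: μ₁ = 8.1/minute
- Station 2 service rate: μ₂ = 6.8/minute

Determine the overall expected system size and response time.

By Jackson's theorem, each station behaves as independent M/M/1.
Station 1: ρ₁ = 4.9/8.1 = 0.6049, L₁ = ρ₁/(1-ρ₁) = λ/(μ₁-λ) = 4.9/3.20 = 1.5313
Station 2: ρ₂ = 4.9/6.8 = 0.7206, L₂ = ρ₂/(1-ρ₂) = λ/(μ₂-λ) = 4.9/1.90 = 2.5789
Total: L = L₁ + L₂ = 1.5313 + 2.5789 = 4.1102
W = L/λ = 4.1102/4.9 = 0.8388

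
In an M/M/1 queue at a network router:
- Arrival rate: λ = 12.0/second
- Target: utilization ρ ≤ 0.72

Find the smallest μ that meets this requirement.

ρ = λ/μ, so μ = λ/ρ
μ ≥ 12.0/0.72 = 16.6667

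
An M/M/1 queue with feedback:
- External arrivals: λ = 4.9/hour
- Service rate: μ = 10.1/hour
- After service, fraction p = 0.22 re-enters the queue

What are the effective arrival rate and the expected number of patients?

Effective arrival rate: λ_eff = λ/(1-p) = 4.9/(1-0.22) = 4.9/0.78 = 6.2821
ρ = λ_eff/μ = 6.2821/10.1 = 0.62199
L = ρ/(1-ρ) = 0.62199/(1-0.62199) = 1.6454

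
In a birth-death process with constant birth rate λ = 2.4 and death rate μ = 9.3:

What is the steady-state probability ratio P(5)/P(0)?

For constant rates: P(n)/P(0) = (λ/μ)^n
P(5)/P(0) = (2.4/9.3)^5 = 0.2581^5 = 0.001145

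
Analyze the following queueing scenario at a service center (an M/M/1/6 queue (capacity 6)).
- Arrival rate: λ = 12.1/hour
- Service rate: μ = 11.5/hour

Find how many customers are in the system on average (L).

ρ = λ/μ = 12.1/11.5 = 1.05217
P₀ = (1-ρ)/(1-ρ^(K+1)) = (1-1.05217)/(1-1.05217^7) = -0.05217/-0.4276 = 0.1220
P_K = P₀×ρ^K = 0.1220 × 1.05217^6 = 0.1220 × 1.3568 = 0.1655
L = ρ[1 - (K+1)ρ^K + Kρ^(K+1)] / [(1-ρ)(1-ρ^(K+1))]
L = 1.05217 × (1 - 7×1.3567989 + 6×1.4275831) / ((1 - 1.05217) × (1 - 1.4275831)) = 3.2030 customers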